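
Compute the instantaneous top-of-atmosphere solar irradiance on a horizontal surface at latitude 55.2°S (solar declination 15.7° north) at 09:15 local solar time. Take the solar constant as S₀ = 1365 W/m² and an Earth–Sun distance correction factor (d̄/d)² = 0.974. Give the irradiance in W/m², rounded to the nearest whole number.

254 W/m²

Hour angle H = 15° × (9.25 − 12) = -41.25°.
cos θ_z = sin φ sin δ + cos φ cos δ cos H = (-0.8211)(0.2706) + (0.5707)(0.9627)(0.7518) = 0.1909.
Top-of-atmosphere irradiance = S₀ (d̄/d)² cos θ_z = 1365 × 0.974 × 0.1909 = 253.80 W/m².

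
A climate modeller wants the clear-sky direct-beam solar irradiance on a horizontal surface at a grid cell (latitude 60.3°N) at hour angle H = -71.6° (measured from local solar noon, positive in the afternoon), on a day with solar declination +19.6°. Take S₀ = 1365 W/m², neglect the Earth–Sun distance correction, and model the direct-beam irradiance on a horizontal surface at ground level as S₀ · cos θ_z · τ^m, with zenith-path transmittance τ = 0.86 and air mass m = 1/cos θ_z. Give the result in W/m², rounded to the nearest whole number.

cos θ_z = sin(60.3°) sin(19.6°) + cos(60.3°) cos(19.6°) cos(-71.60°) = 0.2914 + 0.1473 = 0.4387.
Air mass m = 1/cos θ_z = 1/0.4387 = 2.279; τ^m = 0.86^2.279 = 0.7091.
Surface direct beam = 1365 × 0.4387 × 0.7091 = 424.63 W/m².

425 W/m²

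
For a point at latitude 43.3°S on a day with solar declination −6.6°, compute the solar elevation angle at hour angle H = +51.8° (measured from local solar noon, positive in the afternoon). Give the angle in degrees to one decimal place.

31.7°

With φ = -43.3°, δ = -6.6°, H = 51.80°: sin φ sin δ = 0.0788, cos φ cos δ cos H = 0.4471, so cos θ_z = 0.5259.
θ_z = arccos(0.5259) = 58.27°, so the elevation is 90° − 58.27° = 31.73°.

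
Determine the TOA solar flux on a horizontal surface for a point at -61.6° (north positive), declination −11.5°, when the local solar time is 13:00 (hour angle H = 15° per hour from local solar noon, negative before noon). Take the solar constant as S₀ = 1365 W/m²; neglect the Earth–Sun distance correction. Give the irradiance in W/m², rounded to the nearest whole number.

Hour angle H = 15° × (13 − 12) = 15.00°.
cos θ_z = sin φ sin δ + cos φ cos δ cos H = (-0.8796)(-0.1994) + (0.4756)(0.9799)(0.9659) = 0.6255.
Top-of-atmosphere irradiance = S₀ cos θ_z = 1365 × 0.6255 = 853.81 W/m².

854 W/m²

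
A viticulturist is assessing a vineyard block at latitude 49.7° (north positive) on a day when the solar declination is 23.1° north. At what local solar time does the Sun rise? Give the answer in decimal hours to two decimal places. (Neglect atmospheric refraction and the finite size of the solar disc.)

3.99 h

−tan φ tan δ = −(1.1792)(0.4265) = -0.5029; H_s = arccos(-0.5029) = 120.19°.
Sunrise is at 12 − H_s/15 = 12 − 8.013 = 3.987 h local solar time.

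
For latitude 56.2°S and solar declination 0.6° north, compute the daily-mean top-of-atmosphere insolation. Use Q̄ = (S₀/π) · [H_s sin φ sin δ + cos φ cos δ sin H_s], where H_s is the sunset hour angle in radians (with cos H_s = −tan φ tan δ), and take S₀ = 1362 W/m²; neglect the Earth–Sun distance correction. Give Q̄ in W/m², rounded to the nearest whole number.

235 W/m²

−tan φ tan δ = −(-1.4938)(0.0105) = 0.0157; H_s = arccos(0.0157) = 89.10°. In radians, H_s = 1.5551.
H_s sin φ sin δ = 1.5551 × -0.8310 × 0.0105 = -0.0136.
cos φ cos δ sin H_s = 0.5563 × 0.9999 × 0.9999 = 0.5562.
Q̄ = (1362/π) × (-0.0136 + 0.5562) = 433.54 × 0.5426 = 235.24 W/m².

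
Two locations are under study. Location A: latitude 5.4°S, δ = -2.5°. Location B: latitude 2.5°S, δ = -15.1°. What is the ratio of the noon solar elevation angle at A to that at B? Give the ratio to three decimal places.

1.125

A: 90° − |-5.4 − (-2.5)| = 87.10°.
B: 90° − |-2.5 − (-15.1)| = 77.40°.
Ratio A/B = 87.1000 / 77.4000 = 1.1253.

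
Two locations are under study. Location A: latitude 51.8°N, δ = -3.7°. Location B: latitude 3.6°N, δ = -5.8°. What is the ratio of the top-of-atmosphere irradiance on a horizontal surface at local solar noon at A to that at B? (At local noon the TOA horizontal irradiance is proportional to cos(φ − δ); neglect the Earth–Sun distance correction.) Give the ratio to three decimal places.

A: cos θ_z = cos(51.8° − (-3.7°)) = 0.5664.
B: cos θ_z = cos(3.6° − (-5.8°)) = 0.9866.
Ratio A/B = 0.5664 / 0.9866 = 0.5741.

0.574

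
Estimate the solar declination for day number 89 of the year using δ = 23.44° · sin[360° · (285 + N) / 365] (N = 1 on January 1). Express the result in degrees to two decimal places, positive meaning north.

360 × (285 + 89) / 365 = 368.877°; sin(368.877°) = 0.1543.
δ = 23.44 × 0.1543 = 3.617° ≈ +3.62°.

+3.62°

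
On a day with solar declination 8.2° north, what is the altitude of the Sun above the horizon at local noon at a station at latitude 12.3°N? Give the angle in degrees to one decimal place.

At local solar noon the hour angle is zero, so the elevation is 90° − |φ − δ| = 90° − |12.3° − (8.2°)| = 90° − 4.1° = 85.9°.

85.9°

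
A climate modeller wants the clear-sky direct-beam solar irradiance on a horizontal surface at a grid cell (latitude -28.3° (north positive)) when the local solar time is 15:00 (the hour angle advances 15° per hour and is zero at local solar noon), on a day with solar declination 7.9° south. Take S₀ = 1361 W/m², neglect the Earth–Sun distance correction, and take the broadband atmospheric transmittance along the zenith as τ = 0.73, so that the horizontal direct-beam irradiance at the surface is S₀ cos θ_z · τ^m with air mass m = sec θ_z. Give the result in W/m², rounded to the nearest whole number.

585 W/m²

Hour angle H = 15° × (15 − 12) = 45.00°.
cos θ_z = sin φ sin δ + cos φ cos δ cos H = (-0.4741)(-0.1374) + (0.8805)(0.9905)(0.7071) = 0.6818.
Air mass m = 1/cos θ_z = 1/0.6818 = 1.467; τ^m = 0.73^1.467 = 0.6302.
Surface direct beam = 1361 × 0.6818 × 0.6302 = 584.78 W/m².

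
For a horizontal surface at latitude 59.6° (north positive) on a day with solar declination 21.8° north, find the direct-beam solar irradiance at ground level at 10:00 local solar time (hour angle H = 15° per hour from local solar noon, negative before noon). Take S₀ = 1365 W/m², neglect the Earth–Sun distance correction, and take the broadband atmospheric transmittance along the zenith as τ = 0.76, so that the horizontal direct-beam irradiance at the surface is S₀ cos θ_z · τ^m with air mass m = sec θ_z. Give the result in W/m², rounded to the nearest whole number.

681 W/m²

Hour angle H = 15° × (10 − 12) = -30.00°.
With φ = 59.6°, δ = 21.8°, H = -30.00°: sin φ sin δ = 0.3203, cos φ cos δ cos H = 0.4069, so cos θ_z = 0.7272.
Air mass m = 1/cos θ_z = 1/0.7272 = 1.375; τ^m = 0.76^1.375 = 0.6857.
Surface direct beam = 1365 × 0.7272 × 0.6857 = 680.65 W/m².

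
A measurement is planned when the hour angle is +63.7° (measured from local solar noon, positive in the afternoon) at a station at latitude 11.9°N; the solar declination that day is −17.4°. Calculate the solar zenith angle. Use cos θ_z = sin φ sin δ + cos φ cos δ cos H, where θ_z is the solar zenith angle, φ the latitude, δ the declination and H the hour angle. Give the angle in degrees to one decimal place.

With φ = 11.9°, δ = -17.4°, H = 63.70°: sin φ sin δ = -0.0617, cos φ cos δ cos H = 0.4137, so cos θ_z = 0.3520.
θ_z = arccos(0.3520) = 69.39°.

69.4°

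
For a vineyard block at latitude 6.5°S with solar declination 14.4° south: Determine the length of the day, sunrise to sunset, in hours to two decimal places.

12.22 hours

cos H_s = −tan(-6.5°) · tan(-14.4°) = -0.0293, so H_s = arccos(-0.0293) = 91.68°.
Day length = 2 H_s / 15° h⁻¹ = 183.36° / 15 = 12.224 h.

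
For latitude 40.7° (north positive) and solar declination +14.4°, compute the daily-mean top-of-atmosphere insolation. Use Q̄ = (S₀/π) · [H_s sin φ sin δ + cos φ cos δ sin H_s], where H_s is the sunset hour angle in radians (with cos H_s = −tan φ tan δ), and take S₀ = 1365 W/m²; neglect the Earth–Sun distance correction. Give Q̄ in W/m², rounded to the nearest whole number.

−tan φ tan δ = −(0.8601)(0.2568) = -0.2209; H_s = arccos(-0.2209) = 102.76°. In radians, H_s = 1.7935.
H_s sin φ sin δ = 1.7935 × 0.6521 × 0.2487 = 0.2909.
cos φ cos δ sin H_s = 0.7581 × 0.9686 × 0.9753 = 0.7162.
Q̄ = (1365/π) × (0.2909 + 0.7162) = 434.49 × 1.0071 = 437.57 W/m².

438 W/m²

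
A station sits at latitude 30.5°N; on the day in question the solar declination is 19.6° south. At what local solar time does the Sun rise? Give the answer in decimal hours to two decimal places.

The sunset hour angle satisfies cos H_s = −tan φ tan δ = 0.2097, giving H_s = 77.90°.
Sunrise is at 12 − H_s/15 = 12 − 5.193 = 6.807 h local solar time.

6.81 h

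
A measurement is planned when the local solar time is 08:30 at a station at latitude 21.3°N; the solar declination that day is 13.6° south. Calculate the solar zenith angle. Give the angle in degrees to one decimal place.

62.2°

Hour angle H = 15° × (8.5 − 12) = -52.50°.
cos θ_z = sin φ sin δ + cos φ cos δ cos H = (0.3633)(-0.2351) + (0.9317)(0.9720)(0.6088) = 0.4659.
θ_z = arccos(0.4659) = 62.23°.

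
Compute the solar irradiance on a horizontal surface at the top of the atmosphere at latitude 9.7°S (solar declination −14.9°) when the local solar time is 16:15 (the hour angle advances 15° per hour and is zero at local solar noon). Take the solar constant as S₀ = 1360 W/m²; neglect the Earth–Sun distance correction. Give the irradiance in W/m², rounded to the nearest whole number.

632 W/m²

Hour angle H = 15° × (16.25 − 12) = 63.75°.
cos θ_z = sin φ sin δ + cos φ cos δ cos H = (-0.1685)(-0.2571) + (0.9857)(0.9664)(0.4423) = 0.4646.
Top-of-atmosphere irradiance = S₀ cos θ_z = 1360 × 0.4646 = 631.86 W/m².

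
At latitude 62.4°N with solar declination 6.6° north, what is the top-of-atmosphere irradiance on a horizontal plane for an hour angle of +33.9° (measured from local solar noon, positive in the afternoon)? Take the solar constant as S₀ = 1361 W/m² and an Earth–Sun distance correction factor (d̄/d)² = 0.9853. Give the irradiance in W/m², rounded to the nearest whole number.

649 W/m²

With φ = 62.4°, δ = 6.6°, H = 33.90°: sin φ sin δ = 0.1019, cos φ cos δ cos H = 0.3820, so cos θ_z = 0.4839.
Top-of-atmosphere irradiance = S₀ (d̄/d)² cos θ_z = 1361 × 0.9853 × 0.4839 = 648.91 W/m².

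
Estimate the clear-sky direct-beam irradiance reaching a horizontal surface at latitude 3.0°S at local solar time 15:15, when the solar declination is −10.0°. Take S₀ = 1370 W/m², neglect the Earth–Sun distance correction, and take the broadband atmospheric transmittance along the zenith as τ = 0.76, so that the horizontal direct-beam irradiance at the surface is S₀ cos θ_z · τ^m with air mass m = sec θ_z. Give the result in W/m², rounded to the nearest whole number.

Hour angle H = 15° × (15.25 − 12) = 48.75°.
cos θ_z = sin φ sin δ + cos φ cos δ cos H = (-0.0523)(-0.1736) + (0.9986)(0.9848)(0.6593) = 0.6574.
Air mass m = 1/cos θ_z = 1/0.6574 = 1.521; τ^m = 0.76^1.521 = 0.6587.
Surface direct beam = 1370 × 0.6574 × 0.6587 = 593.25 W/m².

593 W/m²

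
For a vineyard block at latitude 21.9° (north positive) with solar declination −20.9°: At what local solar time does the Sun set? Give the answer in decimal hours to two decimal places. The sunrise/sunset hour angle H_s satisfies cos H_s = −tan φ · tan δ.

17.41 h

−tan φ tan δ = −(0.4020)(-0.3819) = 0.1535; H_s = arccos(0.1535) = 81.17°.
Sunset is at 12 + H_s/15 = 12 + 5.411 = 17.411 h local solar time.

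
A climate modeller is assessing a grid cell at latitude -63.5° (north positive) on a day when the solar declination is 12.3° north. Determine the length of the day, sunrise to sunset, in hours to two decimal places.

cos H_s = −tan(-63.5°) · tan(12.3°) = 0.4373, so H_s = arccos(0.4373) = 64.07°.
Day length = 2 H_s / 15° h⁻¹ = 128.14° / 15 = 8.543 h.

8.54 hours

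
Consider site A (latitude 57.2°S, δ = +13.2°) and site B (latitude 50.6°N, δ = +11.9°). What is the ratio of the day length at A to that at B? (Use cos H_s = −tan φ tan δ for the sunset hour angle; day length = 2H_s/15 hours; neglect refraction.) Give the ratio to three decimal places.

0.655

A: H_s = arccos(−tan -57.2° · tan 13.2°) = 68.66°, so 2H_s/15 = 9.1547 h.
B: H_s = arccos(−tan 50.6° · tan 11.9°) = 104.87°, so 2H_s/15 = 13.9827 h.
Ratio A/B = 9.1547 / 13.9827 = 0.6547.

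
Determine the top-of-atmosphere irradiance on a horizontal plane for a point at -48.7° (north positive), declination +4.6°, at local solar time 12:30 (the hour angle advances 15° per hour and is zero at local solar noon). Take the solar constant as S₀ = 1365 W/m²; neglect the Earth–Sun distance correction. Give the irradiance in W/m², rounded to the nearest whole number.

808 W/m²

Hour angle H = 15° × (12.5 − 12) = 7.50°.
cos θ_z = sin φ sin δ + cos φ cos δ cos H = (-0.7513)(0.0802) + (0.6600)(0.9968)(0.9914) = 0.5920.
Top-of-atmosphere irradiance = S₀ cos θ_z = 1365 × 0.5920 = 808.08 W/m².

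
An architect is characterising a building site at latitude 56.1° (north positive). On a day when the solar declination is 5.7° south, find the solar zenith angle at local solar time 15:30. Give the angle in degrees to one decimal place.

75.2°

Hour angle H = 15° × (15.5 − 12) = 52.50°.
With φ = 56.1°, δ = -5.7°, H = 52.50°: sin φ sin δ = -0.0824, cos φ cos δ cos H = 0.3379, so cos θ_z = 0.2555.
θ_z = arccos(0.2555) = 75.20°.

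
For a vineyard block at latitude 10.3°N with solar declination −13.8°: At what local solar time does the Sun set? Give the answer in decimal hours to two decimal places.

The sunset hour angle satisfies cos H_s = −tan φ tan δ = 0.0446, giving H_s = 87.44°.
Sunset is at 12 + H_s/15 = 12 + 5.829 = 17.829 h local solar time.

17.83 h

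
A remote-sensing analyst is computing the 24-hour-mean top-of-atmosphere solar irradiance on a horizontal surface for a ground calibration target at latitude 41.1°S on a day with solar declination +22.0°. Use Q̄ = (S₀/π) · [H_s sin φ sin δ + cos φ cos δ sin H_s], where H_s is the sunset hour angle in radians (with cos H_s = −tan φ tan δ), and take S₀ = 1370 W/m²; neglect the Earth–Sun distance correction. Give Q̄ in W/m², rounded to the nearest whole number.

155 W/m²

cos H_s = −tan(-41.1°) · tan(22.0°) = 0.3525, so H_s = arccos(0.3525) = 69.36°. In radians, H_s = 1.2106.
H_s sin φ sin δ = 1.2106 × -0.6574 × 0.3746 = -0.2981.
cos φ cos δ sin H_s = 0.7536 × 0.9272 × 0.9358 = 0.6539.
Q̄ = (1370/π) × (-0.2981 + 0.6539) = 436.08 × 0.3558 = 155.16 W/m².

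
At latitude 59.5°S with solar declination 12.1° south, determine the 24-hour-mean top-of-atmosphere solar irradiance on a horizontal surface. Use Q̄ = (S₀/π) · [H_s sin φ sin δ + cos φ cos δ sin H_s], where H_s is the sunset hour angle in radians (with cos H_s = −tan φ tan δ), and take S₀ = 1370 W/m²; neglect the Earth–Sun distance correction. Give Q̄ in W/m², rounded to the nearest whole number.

355 W/m²

−tan φ tan δ = −(-1.6977)(-0.2144) = -0.3640; H_s = arccos(-0.3640) = 111.35°. In radians, H_s = 1.9434.
H_s sin φ sin δ = 1.9434 × -0.8616 × -0.2096 = 0.3510.
cos φ cos δ sin H_s = 0.5075 × 0.9778 × 0.9314 = 0.4622.
Q̄ = (1370/π) × (0.3510 + 0.4622) = 436.08 × 0.8132 = 354.62 W/m².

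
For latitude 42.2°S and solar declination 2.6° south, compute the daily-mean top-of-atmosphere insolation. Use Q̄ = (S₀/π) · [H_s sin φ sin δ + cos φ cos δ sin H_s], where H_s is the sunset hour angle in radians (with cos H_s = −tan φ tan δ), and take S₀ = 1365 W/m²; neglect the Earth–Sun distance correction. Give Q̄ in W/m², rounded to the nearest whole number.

343 W/m²

cos H_s = −tan(-42.2°) · tan(-2.6°) = -0.0412, so H_s = arccos(-0.0412) = 92.36°. In radians, H_s = 1.6120.
H_s sin φ sin δ = 1.6120 × -0.6717 × -0.0454 = 0.0492.
cos φ cos δ sin H_s = 0.7408 × 0.9990 × 0.9992 = 0.7395.
Q̄ = (1365/π) × (0.0492 + 0.7395) = 434.49 × 0.7887 = 342.68 W/m².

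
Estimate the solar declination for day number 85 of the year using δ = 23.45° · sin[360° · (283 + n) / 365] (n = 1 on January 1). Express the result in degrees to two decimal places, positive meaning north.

360 × (283 + 85) / 365 = 362.959°; sin(362.959°) = 0.0516.
δ = 23.45 × 0.0516 = 1.210° ≈ +1.21°.

+1.21°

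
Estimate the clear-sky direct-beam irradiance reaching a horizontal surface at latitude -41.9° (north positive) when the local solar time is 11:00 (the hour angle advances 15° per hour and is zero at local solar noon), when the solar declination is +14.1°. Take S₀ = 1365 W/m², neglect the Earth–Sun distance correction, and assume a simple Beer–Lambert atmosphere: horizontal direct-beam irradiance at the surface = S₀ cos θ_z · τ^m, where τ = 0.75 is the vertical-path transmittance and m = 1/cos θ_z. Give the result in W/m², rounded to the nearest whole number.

Hour angle H = 15° × (11 − 12) = -15.00°.
With φ = -41.9°, δ = 14.1°, H = -15.00°: sin φ sin δ = -0.1627, cos φ cos δ cos H = 0.6973, so cos θ_z = 0.5346.
Air mass m = 1/cos θ_z = 1/0.5346 = 1.871; τ^m = 0.75^1.871 = 0.5838.
Surface direct beam = 1365 × 0.5346 × 0.5838 = 426.02 W/m².

426 W/m²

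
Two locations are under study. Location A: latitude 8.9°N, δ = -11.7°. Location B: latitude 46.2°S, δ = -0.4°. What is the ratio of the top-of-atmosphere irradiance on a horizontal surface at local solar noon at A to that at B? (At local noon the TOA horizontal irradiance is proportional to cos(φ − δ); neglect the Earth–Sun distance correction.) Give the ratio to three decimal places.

A: cos θ_z = cos(8.9° − (-11.7°)) = 0.9361.
B: cos θ_z = cos(-46.2° − (-0.4°)) = 0.6972.
Ratio A/B = 0.9361 / 0.6972 = 1.3427.

1.343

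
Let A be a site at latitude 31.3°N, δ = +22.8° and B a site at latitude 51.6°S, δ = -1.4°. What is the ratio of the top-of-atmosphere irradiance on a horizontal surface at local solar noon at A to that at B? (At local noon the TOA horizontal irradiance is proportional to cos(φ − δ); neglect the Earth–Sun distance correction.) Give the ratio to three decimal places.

A: cos θ_z = cos(31.3° − (22.8°)) = 0.9890.
B: cos θ_z = cos(-51.6° − (-1.4°)) = 0.6401.
Ratio A/B = 0.9890 / 0.6401 = 1.5451.

1.545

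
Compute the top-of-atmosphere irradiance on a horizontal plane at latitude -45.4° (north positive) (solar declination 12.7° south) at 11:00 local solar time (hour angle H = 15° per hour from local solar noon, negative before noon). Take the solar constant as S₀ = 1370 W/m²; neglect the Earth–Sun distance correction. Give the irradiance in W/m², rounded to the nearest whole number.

Hour angle H = 15° × (11 − 12) = -15.00°.
With φ = -45.4°, δ = -12.7°, H = -15.00°: sin φ sin δ = 0.1565, cos φ cos δ cos H = 0.6616, so cos θ_z = 0.8181.
Top-of-atmosphere irradiance = S₀ cos θ_z = 1370 × 0.8181 = 1120.80 W/m².

1121 W/m²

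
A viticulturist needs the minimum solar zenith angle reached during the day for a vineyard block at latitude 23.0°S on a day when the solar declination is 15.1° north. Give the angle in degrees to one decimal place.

At local solar noon the hour angle is zero, so the zenith angle is |φ − δ| = |-23.0° − (15.1°)| = 38.1°.

38.1°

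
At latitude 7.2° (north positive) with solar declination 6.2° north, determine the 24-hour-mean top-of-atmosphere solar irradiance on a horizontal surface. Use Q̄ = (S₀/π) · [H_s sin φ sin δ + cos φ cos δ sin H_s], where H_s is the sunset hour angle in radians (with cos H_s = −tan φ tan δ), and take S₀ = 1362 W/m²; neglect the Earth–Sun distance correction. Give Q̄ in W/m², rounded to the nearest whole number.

437 W/m²

The sunset hour angle satisfies cos H_s = −tan φ tan δ = -0.0137, giving H_s = 90.78°. In radians, H_s = 1.5844.
H_s sin φ sin δ = 1.5844 × 0.1253 × 0.1080 = 0.0214.
cos φ cos δ sin H_s = 0.9921 × 0.9942 × 0.9999 = 0.9862.
Q̄ = (1362/π) × (0.0214 + 0.9862) = 433.54 × 1.0076 = 436.83 W/m².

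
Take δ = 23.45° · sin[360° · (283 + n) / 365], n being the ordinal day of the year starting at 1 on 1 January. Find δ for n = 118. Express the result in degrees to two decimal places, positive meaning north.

360 × (283 + 118) / 365 = 395.507°; sin(395.507°) = 0.5808.
δ = 23.45 × 0.5808 = 13.620° ≈ +13.62°.

+13.62°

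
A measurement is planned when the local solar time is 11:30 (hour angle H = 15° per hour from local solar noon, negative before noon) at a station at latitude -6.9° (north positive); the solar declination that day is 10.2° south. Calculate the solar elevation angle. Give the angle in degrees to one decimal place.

81.9°

Hour angle H = 15° × (11.5 − 12) = -7.50°.
With φ = -6.9°, δ = -10.2°, H = -7.50°: sin φ sin δ = 0.0213, cos φ cos δ cos H = 0.9687, so cos θ_z = 0.9900.
θ_z = arccos(0.9900) = 8.11°, so the elevation is 90° − 8.11° = 81.89°.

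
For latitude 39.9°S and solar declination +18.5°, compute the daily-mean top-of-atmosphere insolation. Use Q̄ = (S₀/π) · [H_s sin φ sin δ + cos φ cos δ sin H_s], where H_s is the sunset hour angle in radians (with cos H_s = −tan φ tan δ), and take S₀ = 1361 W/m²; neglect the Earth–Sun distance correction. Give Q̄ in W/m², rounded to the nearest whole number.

cos H_s = −tan(-39.9°) · tan(18.5°) = 0.2798, so H_s = arccos(0.2798) = 73.75°. In radians, H_s = 1.2872.
H_s sin φ sin δ = 1.2872 × -0.6414 × 0.3173 = -0.2620.
cos φ cos δ sin H_s = 0.7672 × 0.9483 × 0.9601 = 0.6985.
Q̄ = (1361/π) × (-0.2620 + 0.6985) = 433.22 × 0.4365 = 189.10 W/m².

189 W/m²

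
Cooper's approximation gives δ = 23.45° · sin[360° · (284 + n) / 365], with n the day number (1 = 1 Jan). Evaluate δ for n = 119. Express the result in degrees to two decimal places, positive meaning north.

360 × (284 + 119) / 365 = 397.479°; sin(397.479°) = 0.6085.
δ = 23.45 × 0.6085 = 14.269° ≈ +14.27°.

+14.27°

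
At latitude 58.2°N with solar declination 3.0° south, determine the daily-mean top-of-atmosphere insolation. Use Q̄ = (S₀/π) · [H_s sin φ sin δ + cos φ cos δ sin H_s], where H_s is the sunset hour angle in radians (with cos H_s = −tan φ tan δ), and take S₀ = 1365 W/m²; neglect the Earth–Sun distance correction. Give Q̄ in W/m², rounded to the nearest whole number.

The sunset hour angle satisfies cos H_s = −tan φ tan δ = 0.0845, giving H_s = 85.15°. In radians, H_s = 1.4861.
H_s sin φ sin δ = 1.4861 × 0.8499 × -0.0523 = -0.0661.
cos φ cos δ sin H_s = 0.5270 × 0.9986 × 0.9964 = 0.5244.
Q̄ = (1365/π) × (-0.0661 + 0.5244) = 434.49 × 0.4583 = 199.13 W/m².

199 W/m²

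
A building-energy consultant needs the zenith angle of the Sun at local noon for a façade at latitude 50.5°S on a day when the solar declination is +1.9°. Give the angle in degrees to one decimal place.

At local solar noon the hour angle is zero, so the zenith angle is |φ − δ| = |-50.5° − (1.9°)| = 52.4°.

52.4°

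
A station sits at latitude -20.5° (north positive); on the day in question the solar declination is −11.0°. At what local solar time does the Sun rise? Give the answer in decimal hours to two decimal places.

cos H_s = −tan(-20.5°) · tan(-11.0°) = -0.0727, so H_s = arccos(-0.0727) = 94.17°.
Sunrise is at 12 − H_s/15 = 12 − 6.278 = 5.722 h local solar time.

5.72 h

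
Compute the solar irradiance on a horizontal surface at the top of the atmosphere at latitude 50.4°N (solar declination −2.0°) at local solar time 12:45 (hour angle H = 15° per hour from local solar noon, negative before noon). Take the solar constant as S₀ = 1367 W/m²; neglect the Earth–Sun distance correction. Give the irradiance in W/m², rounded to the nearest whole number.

Hour angle H = 15° × (12.75 − 12) = 11.25°.
cos θ_z = sin(50.4°) sin(-2.0°) + cos(50.4°) cos(-2.0°) cos(11.25°) = -0.0269 + 0.6248 = 0.5979.
Top-of-atmosphere irradiance = S₀ cos θ_z = 1367 × 0.5979 = 817.33 W/m².

817 W/m²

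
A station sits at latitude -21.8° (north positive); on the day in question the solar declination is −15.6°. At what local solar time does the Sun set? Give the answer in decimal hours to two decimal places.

cos H_s = −tan(-21.8°) · tan(-15.6°) = -0.1117, so H_s = arccos(-0.1117) = 96.41°.
Sunset is at 12 + H_s/15 = 12 + 6.427 = 18.427 h local solar time.

18.43 h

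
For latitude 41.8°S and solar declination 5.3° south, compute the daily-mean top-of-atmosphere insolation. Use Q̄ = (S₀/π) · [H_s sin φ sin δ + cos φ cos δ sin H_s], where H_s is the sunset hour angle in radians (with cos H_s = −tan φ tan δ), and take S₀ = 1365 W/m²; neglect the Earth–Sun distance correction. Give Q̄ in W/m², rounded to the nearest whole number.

366 W/m²

−tan φ tan δ = −(-0.8941)(-0.0928) = -0.0830; H_s = arccos(-0.0830) = 94.76°. In radians, H_s = 1.6539.
H_s sin φ sin δ = 1.6539 × -0.6665 × -0.0924 = 0.1019.
cos φ cos δ sin H_s = 0.7455 × 0.9957 × 0.9965 = 0.7397.
Q̄ = (1365/π) × (0.1019 + 0.7397) = 434.49 × 0.8416 = 365.67 W/m².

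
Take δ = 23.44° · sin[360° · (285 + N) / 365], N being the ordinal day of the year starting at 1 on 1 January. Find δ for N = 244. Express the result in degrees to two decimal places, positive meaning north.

+7.34°

360 × (285 + 244) / 365 = 521.753°; sin(521.753°) = 0.3131.
δ = 23.44 × 0.3131 = 7.339° ≈ +7.34°.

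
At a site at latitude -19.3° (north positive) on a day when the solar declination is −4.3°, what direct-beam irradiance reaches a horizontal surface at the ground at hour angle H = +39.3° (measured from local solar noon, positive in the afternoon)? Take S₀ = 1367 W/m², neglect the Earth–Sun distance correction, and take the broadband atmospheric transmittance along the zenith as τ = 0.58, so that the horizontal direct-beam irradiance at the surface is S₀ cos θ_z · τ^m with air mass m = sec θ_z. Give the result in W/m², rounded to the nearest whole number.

With φ = -19.3°, δ = -4.3°, H = 39.30°: sin φ sin δ = 0.0248, cos φ cos δ cos H = 0.7283, so cos θ_z = 0.7531.
Air mass m = 1/cos θ_z = 1/0.7531 = 1.328; τ^m = 0.58^1.328 = 0.4851.
Surface direct beam = 1367 × 0.7531 × 0.4851 = 499.40 W/m².

499 W/m²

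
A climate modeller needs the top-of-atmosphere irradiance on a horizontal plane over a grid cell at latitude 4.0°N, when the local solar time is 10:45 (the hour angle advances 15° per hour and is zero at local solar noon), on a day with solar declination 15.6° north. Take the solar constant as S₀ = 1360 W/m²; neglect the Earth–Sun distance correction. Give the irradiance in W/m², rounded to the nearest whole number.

1263 W/m²

Hour angle H = 15° × (10.75 − 12) = -18.75°.
With φ = 4.0°, δ = 15.6°, H = -18.75°: sin φ sin δ = 0.0188, cos φ cos δ cos H = 0.9098, so cos θ_z = 0.9286.
Top-of-atmosphere irradiance = S₀ cos θ_z = 1360 × 0.9286 = 1262.90 W/m².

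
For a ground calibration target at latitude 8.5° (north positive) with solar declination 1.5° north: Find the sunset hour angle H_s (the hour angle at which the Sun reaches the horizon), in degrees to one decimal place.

90.2°

The sunset hour angle satisfies cos H_s = −tan φ tan δ = -0.0039, giving H_s = 90.22°.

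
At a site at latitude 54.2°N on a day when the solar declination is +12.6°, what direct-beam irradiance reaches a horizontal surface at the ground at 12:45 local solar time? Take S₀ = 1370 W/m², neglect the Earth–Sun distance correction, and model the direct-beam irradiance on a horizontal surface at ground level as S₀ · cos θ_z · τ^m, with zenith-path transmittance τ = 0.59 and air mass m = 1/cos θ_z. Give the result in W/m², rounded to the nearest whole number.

Hour angle H = 15° × (12.75 − 12) = 11.25°.
cos θ_z = sin φ sin δ + cos φ cos δ cos H = (0.8111)(0.2181) + (0.5850)(0.9759)(0.9808) = 0.7368.
Air mass m = 1/cos θ_z = 1/0.7368 = 1.357; τ^m = 0.59^1.357 = 0.4887.
Surface direct beam = 1370 × 0.7368 × 0.4887 = 493.30 W/m².

493 W/m²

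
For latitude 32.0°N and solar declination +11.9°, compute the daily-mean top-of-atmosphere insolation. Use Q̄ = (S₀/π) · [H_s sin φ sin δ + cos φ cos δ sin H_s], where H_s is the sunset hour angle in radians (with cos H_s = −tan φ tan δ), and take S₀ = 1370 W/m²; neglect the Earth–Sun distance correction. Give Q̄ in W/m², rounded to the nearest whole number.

440 W/m²

−tan φ tan δ = −(0.6249)(0.2107) = -0.1317; H_s = arccos(-0.1317) = 97.57°. In radians, H_s = 1.7029.
H_s sin φ sin δ = 1.7029 × 0.5299 × 0.2062 = 0.1861.
cos φ cos δ sin H_s = 0.8480 × 0.9785 × 0.9913 = 0.8225.
Q̄ = (1370/π) × (0.1861 + 0.8225) = 436.08 × 1.0086 = 439.83 W/m².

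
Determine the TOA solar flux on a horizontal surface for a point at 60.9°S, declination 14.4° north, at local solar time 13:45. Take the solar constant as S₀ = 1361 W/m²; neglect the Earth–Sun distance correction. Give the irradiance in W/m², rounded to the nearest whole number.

Hour angle H = 15° × (13.75 − 12) = 26.25°.
cos θ_z = sin(-60.9°) sin(14.4°) + cos(-60.9°) cos(14.4°) cos(26.25°) = -0.2173 + 0.4225 = 0.2052.
Top-of-atmosphere irradiance = S₀ cos θ_z = 1361 × 0.2052 = 279.28 W/m².

279 W/m²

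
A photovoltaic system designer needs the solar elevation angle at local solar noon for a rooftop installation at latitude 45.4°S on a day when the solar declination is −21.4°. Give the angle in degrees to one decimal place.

At local solar noon the hour angle is zero, so the elevation is 90° − |φ − δ| = 90° − |-45.4° − (-21.4°)| = 90° − 24.0° = 66.0°.

66.0°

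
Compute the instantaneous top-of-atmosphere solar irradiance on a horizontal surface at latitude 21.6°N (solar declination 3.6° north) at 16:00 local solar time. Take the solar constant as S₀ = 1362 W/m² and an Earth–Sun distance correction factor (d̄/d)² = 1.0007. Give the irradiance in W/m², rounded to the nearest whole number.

664 W/m²

Hour angle H = 15° × (16 − 12) = 60.00°.
cos θ_z = sin(21.6°) sin(3.6°) + cos(21.6°) cos(3.6°) cos(60.00°) = 0.0231 + 0.4640 = 0.4871.
Top-of-atmosphere irradiance = S₀ (d̄/d)² cos θ_z = 1362 × 1.0007 × 0.4871 = 663.89 W/m².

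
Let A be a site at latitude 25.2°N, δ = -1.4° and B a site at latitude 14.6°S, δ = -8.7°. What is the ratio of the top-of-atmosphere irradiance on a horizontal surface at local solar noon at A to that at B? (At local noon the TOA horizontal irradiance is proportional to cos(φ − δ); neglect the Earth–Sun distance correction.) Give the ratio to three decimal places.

0.899

A: cos θ_z = cos(25.2° − (-1.4°)) = 0.8942.
B: cos θ_z = cos(-14.6° − (-8.7°)) = 0.9947.
Ratio A/B = 0.8942 / 0.9947 = 0.8990.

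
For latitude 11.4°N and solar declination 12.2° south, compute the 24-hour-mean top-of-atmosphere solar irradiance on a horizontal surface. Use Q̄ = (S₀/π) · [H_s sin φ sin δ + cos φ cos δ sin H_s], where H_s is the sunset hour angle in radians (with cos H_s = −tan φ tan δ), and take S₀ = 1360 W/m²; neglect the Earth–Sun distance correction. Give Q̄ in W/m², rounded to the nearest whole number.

The sunset hour angle satisfies cos H_s = −tan φ tan δ = 0.0436, giving H_s = 87.50°. In radians, H_s = 1.5272.
H_s sin φ sin δ = 1.5272 × 0.1977 × -0.2113 = -0.0638.
cos φ cos δ sin H_s = 0.9803 × 0.9774 × 0.9990 = 0.9572.
Q̄ = (1360/π) × (-0.0638 + 0.9572) = 432.90 × 0.8934 = 386.75 W/m².

387 W/m²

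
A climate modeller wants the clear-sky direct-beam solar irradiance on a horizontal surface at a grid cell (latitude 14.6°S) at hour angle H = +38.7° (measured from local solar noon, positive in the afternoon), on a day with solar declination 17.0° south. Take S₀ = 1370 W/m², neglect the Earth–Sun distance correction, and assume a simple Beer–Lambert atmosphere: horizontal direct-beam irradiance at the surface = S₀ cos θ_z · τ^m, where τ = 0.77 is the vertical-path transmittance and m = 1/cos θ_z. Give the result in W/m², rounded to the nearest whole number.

With φ = -14.6°, δ = -17.0°, H = 38.70°: sin φ sin δ = 0.0737, cos φ cos δ cos H = 0.7222, so cos θ_z = 0.7959.
Air mass m = 1/cos θ_z = 1/0.7959 = 1.256; τ^m = 0.77^1.256 = 0.7202.
Surface direct beam = 1370 × 0.7959 × 0.7202 = 785.29 W/m².

785 W/m²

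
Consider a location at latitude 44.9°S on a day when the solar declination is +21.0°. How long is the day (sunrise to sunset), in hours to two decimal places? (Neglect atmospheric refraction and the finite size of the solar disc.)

cos H_s = −tan(-44.9°) · tan(21.0°) = 0.3825, so H_s = arccos(0.3825) = 67.51°.
Day length = 2 H_s / 15° h⁻¹ = 135.02° / 15 = 9.001 h.

9.00 hours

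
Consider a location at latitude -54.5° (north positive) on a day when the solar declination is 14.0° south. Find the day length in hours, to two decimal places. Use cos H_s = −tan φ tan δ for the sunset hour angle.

14.73 hours

The sunset hour angle satisfies cos H_s = −tan φ tan δ = -0.3495, giving H_s = 110.46°.
Day length = 2 H_s / 15° h⁻¹ = 220.92° / 15 = 14.728 h.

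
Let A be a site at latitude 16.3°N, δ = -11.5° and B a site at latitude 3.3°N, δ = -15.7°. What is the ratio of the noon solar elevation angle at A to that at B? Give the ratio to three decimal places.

A: 90° − |16.3 − (-11.5)| = 62.20°.
B: 90° − |3.3 − (-15.7)| = 71.00°.
Ratio A/B = 62.2000 / 71.0000 = 0.8761.

0.876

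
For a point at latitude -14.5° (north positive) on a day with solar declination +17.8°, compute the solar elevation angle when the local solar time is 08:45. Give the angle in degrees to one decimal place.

32.1°

Hour angle H = 15° × (8.75 − 12) = -48.75°.
With φ = -14.5°, δ = 17.8°, H = -48.75°: sin φ sin δ = -0.0765, cos φ cos δ cos H = 0.6078, so cos θ_z = 0.5313.
θ_z = arccos(0.5313) = 57.91°, so the elevation is 90° − 57.91° = 32.09°.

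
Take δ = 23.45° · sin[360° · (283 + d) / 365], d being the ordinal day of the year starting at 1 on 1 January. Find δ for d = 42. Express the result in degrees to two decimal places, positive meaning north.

-14.90°

360 × (283 + 42) / 365 = 320.548°; sin(320.548°) = -0.6354.
δ = 23.45 × -0.6354 = -14.900° ≈ -14.90°.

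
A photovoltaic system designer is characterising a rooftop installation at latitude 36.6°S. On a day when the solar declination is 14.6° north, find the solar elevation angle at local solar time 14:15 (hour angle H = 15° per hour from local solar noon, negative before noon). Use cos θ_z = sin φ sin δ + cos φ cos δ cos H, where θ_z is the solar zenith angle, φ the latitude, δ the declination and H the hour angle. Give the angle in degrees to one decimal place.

29.7°

Hour angle H = 15° × (14.25 − 12) = 33.75°.
With φ = -36.6°, δ = 14.6°, H = 33.75°: sin φ sin δ = -0.1503, cos φ cos δ cos H = 0.6460, so cos θ_z = 0.4957.
θ_z = arccos(0.4957) = 60.28°, so the elevation is 90° − 60.28° = 29.72°.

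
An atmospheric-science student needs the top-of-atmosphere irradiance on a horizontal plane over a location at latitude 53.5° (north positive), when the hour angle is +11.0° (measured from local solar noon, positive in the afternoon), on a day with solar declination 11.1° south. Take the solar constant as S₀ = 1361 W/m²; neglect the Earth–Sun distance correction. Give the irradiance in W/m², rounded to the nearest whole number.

cos θ_z = sin φ sin δ + cos φ cos δ cos H = (0.8039)(-0.1925) + (0.5948)(0.9813)(0.9816) = 0.4182.
Top-of-atmosphere irradiance = S₀ cos θ_z = 1361 × 0.4182 = 569.17 W/m².

569 W/m²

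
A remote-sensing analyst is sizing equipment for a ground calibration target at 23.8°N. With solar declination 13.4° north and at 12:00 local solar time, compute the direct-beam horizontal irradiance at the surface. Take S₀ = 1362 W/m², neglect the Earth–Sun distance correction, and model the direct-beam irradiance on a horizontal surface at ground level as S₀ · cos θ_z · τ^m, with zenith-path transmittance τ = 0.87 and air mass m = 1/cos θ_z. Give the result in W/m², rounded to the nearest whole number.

1163 W/m²

Hour angle H = 15° × (12 − 12) = 0.00°.
cos θ_z = sin(23.8°) sin(13.4°) + cos(23.8°) cos(13.4°) cos(0.00°) = 0.0935 + 0.8901 = 0.9836.
Air mass m = 1/cos θ_z = 1/0.9836 = 1.017; τ^m = 0.87^1.017 = 0.8679.
Surface direct beam = 1362 × 0.9836 × 0.8679 = 1162.69 W/m².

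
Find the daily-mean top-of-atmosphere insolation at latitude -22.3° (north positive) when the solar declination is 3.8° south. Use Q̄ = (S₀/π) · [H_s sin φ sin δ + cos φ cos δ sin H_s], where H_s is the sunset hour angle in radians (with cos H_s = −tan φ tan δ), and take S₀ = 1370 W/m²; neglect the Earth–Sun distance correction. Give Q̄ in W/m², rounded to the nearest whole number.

−tan φ tan δ = −(-0.4101)(-0.0664) = -0.0272; H_s = arccos(-0.0272) = 91.56°. In radians, H_s = 1.5980.
H_s sin φ sin δ = 1.5980 × -0.3795 × -0.0663 = 0.0402.
cos φ cos δ sin H_s = 0.9252 × 0.9978 × 0.9996 = 0.9228.
Q̄ = (1370/π) × (0.0402 + 0.9228) = 436.08 × 0.9630 = 419.95 W/m².

420 W/m²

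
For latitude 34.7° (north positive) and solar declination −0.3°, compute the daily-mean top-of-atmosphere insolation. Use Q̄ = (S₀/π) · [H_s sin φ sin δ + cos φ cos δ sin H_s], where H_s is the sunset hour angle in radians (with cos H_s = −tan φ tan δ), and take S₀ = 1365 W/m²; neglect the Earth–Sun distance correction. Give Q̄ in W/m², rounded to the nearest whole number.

−tan φ tan δ = −(0.6924)(-0.0052) = 0.0036; H_s = arccos(0.0036) = 89.79°. In radians, H_s = 1.5671.
H_s sin φ sin δ = 1.5671 × 0.5693 × -0.0052 = -0.0046.
cos φ cos δ sin H_s = 0.8221 × 1.0000 × 1.0000 = 0.8221.
Q̄ = (1365/π) × (-0.0046 + 0.8221) = 434.49 × 0.8175 = 355.20 W/m².

355 W/m²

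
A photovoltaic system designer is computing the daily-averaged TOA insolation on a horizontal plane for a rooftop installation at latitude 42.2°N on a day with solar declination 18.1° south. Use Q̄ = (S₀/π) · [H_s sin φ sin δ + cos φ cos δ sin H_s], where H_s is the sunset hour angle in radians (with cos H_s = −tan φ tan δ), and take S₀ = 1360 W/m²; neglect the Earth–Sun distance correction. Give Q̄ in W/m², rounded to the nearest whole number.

The sunset hour angle satisfies cos H_s = −tan φ tan δ = 0.2964, giving H_s = 72.76°. In radians, H_s = 1.2699.
H_s sin φ sin δ = 1.2699 × 0.6717 × -0.3107 = -0.2650.
cos φ cos δ sin H_s = 0.7408 × 0.9505 × 0.9551 = 0.6725.
Q̄ = (1360/π) × (-0.2650 + 0.6725) = 432.90 × 0.4075 = 176.41 W/m².

176 W/m²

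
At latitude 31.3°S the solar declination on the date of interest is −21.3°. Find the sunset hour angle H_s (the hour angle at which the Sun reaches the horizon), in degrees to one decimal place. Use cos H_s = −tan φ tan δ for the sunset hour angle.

103.7°

−tan φ tan δ = −(-0.6080)(-0.3899) = -0.2371; H_s = arccos(-0.2371) = 103.72°.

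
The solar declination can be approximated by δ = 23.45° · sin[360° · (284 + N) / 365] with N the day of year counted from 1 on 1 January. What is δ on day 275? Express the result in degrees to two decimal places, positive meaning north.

-4.61°

360 × (284 + 275) / 365 = 551.342°; sin(551.342°) = -0.1967.
δ = 23.45 × -0.1967 = -4.613° ≈ -4.61°.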